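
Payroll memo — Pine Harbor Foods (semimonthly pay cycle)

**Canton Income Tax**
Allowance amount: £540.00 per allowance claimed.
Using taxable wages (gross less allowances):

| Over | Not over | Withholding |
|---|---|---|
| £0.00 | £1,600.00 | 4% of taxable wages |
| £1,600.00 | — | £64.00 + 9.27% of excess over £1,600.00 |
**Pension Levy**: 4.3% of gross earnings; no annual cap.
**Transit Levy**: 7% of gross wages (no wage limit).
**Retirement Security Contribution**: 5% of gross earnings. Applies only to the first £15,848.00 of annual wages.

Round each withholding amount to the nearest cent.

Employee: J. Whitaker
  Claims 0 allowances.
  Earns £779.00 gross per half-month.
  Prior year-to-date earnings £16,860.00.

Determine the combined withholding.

£119.19

Canton Income Tax: taxable = £779.00
  4% × £779.00 = £31.16
Pension Levy: 4.3% × £779.00 = £33.50
Transit Levy: 7% × £779.00 = £54.53
Retirement Security Contribution: YTD £16,860.00 ≥ cap £15,848.00 → £0.00
Total: £31.16 + £33.50 + £54.53 + £0.00 = £119.19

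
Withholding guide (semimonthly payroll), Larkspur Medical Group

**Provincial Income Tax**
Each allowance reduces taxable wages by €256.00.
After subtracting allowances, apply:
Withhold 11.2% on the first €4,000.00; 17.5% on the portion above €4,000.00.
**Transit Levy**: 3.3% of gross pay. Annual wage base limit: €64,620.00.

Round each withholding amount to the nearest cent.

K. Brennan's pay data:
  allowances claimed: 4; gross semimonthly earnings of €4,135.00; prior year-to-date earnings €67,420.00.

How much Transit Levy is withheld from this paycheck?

Transit Levy: YTD €67,420.00 ≥ cap €64,620.00 → €0.00

€0.00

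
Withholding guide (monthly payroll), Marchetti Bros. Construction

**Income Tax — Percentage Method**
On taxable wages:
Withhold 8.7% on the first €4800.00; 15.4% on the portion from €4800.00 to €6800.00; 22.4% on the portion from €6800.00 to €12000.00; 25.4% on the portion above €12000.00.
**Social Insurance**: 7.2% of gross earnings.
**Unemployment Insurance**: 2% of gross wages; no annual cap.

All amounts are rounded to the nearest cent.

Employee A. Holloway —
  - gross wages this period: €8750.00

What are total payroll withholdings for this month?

€1967.40

Income Tax: taxable = €8750.00
  €725.60 + 22.4% × (€8750.00 − €6800.00) = €725.60 + 22.4% × €1950.00 = €1162.40
Social Insurance: 7.2% × €8750.00 = €630.00
Unemployment Insurance: 2% × €8750.00 = €175.00
Total: €1162.40 + €630.00 + €175.00 = €1967.40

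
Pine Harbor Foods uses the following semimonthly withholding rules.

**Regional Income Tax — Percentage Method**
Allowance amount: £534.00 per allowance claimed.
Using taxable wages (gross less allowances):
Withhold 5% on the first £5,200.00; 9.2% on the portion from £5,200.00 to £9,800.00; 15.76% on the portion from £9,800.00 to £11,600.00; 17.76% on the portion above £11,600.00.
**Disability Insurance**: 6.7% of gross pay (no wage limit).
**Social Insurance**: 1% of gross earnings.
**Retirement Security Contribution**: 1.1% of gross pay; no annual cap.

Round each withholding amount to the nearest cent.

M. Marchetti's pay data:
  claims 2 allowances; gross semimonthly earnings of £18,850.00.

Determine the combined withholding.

£3,723.60

Regional Income Tax: taxable = £18,850.00 − 2×£534.00 = £17,782.00
  £966.88 + 17.76% × (£17,782.00 − £11,600.00) = £966.88 + 17.76% × £6,182.00 = £2,064.80
Disability Insurance: 6.7% × £18,850.00 = £1,262.95
Social Insurance: 1% × £18,850.00 = £188.50
Retirement Security Contribution: 1.1% × £18,850.00 = £207.35
Total: £2,064.80 + £1,262.95 + £188.50 + £207.35 = £3,723.60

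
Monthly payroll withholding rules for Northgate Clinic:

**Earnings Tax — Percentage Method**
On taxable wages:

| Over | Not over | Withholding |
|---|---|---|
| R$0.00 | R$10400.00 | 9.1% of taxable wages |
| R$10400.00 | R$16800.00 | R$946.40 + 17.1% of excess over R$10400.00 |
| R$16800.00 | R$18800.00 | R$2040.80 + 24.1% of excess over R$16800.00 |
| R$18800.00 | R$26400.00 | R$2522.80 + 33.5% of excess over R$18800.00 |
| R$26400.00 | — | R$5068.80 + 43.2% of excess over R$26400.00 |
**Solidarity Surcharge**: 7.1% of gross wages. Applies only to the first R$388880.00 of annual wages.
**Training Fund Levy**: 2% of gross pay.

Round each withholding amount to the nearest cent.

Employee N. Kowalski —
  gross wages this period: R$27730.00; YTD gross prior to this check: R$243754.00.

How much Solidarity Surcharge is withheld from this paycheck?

Solidarity Surcharge: 7.1% × R$27730.00 = R$1968.83

R$1968.83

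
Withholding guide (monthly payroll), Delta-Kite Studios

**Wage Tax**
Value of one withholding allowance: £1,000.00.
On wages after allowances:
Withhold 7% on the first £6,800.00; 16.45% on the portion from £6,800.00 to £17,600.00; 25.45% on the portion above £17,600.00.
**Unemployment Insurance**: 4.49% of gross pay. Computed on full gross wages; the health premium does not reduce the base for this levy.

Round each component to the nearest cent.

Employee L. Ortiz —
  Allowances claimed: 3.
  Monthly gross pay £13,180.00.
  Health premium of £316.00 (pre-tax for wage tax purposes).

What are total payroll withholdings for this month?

£1,571.81

Wage Tax: taxable = £13,180.00 − £316.00 − 3×£1,000.00 = £9,864.00
  £476.00 + 16.45% × (£9,864.00 − £6,800.00) = £476.00 + 16.45% × £3,064.00 = £980.03
Unemployment Insurance: 4.49% × £13,180.00 = £591.78
Total: £980.03 + £591.78 = £1,571.81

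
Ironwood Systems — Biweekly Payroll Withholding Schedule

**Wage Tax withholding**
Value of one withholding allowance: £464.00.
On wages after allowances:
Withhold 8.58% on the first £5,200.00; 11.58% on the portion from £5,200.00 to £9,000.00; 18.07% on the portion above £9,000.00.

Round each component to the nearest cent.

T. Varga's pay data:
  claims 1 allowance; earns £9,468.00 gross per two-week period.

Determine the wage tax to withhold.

Wage Tax: taxable = £9,468.00 − 1×£464.00 = £9,004.00
  £886.20 + 18.07% × (£9,004.00 − £9,000.00) = £886.20 + 18.07% × £4.00 = £886.92

£886.92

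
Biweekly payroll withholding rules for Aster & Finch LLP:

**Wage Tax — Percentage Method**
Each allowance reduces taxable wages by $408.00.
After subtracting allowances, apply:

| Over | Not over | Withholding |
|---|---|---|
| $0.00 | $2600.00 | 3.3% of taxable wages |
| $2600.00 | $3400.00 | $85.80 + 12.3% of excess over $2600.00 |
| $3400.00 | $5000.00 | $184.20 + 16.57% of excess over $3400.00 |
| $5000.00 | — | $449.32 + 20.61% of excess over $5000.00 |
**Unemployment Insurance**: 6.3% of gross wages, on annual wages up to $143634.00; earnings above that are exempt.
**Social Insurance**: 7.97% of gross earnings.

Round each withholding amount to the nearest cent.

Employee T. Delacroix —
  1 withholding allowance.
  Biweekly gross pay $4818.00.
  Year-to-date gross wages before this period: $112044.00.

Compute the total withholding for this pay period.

$1039.08

Wage Tax: taxable = $4818.00 − 1×$408.00 = $4410.00
  $184.20 + 16.57% × ($4410.00 − $3400.00) = $184.20 + 16.57% × $1010.00 = $351.56
Unemployment Insurance: 6.3% × $4818.00 = $303.53
Social Insurance: 7.97% × $4818.00 = $383.99
Total: $351.56 + $303.53 + $383.99 = $1039.08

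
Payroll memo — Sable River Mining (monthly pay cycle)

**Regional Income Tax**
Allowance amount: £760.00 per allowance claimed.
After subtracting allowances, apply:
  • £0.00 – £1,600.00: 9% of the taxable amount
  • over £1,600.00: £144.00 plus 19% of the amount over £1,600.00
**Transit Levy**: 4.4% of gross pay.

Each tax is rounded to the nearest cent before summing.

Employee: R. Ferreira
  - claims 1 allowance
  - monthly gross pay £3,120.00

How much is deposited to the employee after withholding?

£2,694.32

Regional Income Tax: taxable = £3,120.00 − 1×£760.00 = £2,360.00
  £144.00 + 19% × (£2,360.00 − £1,600.00) = £144.00 + 19% × £760.00 = £288.40
Transit Levy: 4.4% × £3,120.00 = £137.28
Total withheld: £288.40 + £137.28 = £425.68
Net pay: £3,120.00 − £425.68 = £2,694.32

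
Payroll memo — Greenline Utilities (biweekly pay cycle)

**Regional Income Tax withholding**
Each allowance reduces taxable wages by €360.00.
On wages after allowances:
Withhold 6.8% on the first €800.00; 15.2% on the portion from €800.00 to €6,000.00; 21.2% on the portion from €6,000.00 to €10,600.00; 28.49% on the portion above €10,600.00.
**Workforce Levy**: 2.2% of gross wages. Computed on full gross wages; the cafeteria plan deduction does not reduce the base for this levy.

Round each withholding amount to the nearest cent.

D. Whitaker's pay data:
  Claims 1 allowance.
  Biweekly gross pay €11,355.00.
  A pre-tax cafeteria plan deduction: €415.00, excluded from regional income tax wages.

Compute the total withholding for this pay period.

€2,065.57

Regional Income Tax: taxable = €11,355.00 − €415.00 − 1×€360.00 = €10,580.00
  €844.80 + 21.2% × (€10,580.00 − €6,000.00) = €844.80 + 21.2% × €4,580.00 = €1,815.76
Workforce Levy: 2.2% × €11,355.00 = €249.81
Total: €1,815.76 + €249.81 = €2,065.57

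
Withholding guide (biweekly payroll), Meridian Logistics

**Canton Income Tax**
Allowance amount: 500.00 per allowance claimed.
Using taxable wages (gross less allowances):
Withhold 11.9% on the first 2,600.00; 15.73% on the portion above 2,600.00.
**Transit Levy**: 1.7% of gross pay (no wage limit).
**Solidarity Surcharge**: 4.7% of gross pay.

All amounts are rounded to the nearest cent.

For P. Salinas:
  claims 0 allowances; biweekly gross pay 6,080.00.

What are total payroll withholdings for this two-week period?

1,245.92

Canton Income Tax: taxable = 6,080.00
  309.40 + 15.73% × (6,080.00 − 2,600.00) = 309.40 + 15.73% × 3,480.00 = 856.80
Transit Levy: 1.7% × 6,080.00 = 103.36
Solidarity Surcharge: 4.7% × 6,080.00 = 285.76
Total: 856.80 + 103.36 + 285.76 = 1,245.92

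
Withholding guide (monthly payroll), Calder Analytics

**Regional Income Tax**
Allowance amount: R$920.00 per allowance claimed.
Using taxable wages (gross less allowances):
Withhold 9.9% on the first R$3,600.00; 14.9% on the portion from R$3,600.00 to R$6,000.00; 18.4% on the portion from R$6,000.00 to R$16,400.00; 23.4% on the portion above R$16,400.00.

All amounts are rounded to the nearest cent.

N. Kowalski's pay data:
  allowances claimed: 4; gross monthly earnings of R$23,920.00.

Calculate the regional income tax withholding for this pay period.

Regional Income Tax: taxable = R$23,920.00 − 4×R$920.00 = R$20,240.00
  R$2,627.60 + 23.4% × (R$20,240.00 − R$16,400.00) = R$2,627.60 + 23.4% × R$3,840.00 = R$3,526.16

R$3,526.16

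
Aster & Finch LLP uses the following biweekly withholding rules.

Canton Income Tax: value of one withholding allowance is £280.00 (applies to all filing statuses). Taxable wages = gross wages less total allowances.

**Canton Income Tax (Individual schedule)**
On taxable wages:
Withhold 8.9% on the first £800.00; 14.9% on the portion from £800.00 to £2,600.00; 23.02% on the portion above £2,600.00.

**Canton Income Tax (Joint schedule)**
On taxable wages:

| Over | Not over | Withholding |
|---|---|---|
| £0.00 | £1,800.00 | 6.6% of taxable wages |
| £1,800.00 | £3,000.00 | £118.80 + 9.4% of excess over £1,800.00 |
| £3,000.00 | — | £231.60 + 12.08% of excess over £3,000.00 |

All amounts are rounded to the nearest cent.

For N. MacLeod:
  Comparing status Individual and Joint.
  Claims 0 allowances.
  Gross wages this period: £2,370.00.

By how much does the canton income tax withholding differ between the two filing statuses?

Canton Income Tax (Individual): taxable = £2,370.00
  £71.20 + 14.9% × (£2,370.00 − £800.00) = £71.20 + 14.9% × £1,570.00 = £305.13
Canton Income Tax (Joint): taxable = £2,370.00
  £118.80 + 9.4% × (£2,370.00 − £1,800.00) = £118.80 + 9.4% × £570.00 = £172.38
Difference: |£305.13 − £172.38| = £132.75 (higher under Individual)

£132.75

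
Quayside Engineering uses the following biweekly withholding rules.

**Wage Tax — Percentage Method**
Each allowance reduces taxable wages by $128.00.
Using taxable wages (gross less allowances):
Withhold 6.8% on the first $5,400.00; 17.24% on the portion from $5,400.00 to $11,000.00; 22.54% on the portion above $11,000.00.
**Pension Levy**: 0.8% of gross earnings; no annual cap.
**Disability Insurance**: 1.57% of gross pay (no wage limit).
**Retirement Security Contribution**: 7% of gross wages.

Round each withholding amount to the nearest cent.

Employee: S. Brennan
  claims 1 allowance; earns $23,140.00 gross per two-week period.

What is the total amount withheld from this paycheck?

$6,208.36

Wage Tax: taxable = $23,140.00 − 1×$128.00 = $23,012.00
  $1,332.64 + 22.54% × ($23,012.00 − $11,000.00) = $1,332.64 + 22.54% × $12,012.00 = $4,040.14
Pension Levy: 0.8% × $23,140.00 = $185.12
Disability Insurance: 1.57% × $23,140.00 = $363.30
Retirement Security Contribution: 7% × $23,140.00 = $1,619.80
Total: $4,040.14 + $185.12 + $363.30 + $1,619.80 = $6,208.36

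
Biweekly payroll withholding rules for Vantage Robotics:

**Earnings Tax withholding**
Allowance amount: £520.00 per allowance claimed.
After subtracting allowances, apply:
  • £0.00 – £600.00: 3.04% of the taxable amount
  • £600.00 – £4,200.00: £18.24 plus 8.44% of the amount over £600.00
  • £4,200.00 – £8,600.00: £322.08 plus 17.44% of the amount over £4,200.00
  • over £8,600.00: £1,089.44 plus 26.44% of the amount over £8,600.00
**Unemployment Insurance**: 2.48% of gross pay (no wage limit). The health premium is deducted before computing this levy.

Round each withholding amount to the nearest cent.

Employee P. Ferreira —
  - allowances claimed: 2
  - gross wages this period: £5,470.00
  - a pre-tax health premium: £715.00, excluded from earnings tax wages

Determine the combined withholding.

£399.07

Earnings Tax: taxable = £5,470.00 − £715.00 − 2×£520.00 = £3,715.00
  £18.24 + 8.44% × (£3,715.00 − £600.00) = £18.24 + 8.44% × £3,115.00 = £281.15
Unemployment Insurance: 2.48% × £4,755.00 = £117.92
Total: £281.15 + £117.92 = £399.07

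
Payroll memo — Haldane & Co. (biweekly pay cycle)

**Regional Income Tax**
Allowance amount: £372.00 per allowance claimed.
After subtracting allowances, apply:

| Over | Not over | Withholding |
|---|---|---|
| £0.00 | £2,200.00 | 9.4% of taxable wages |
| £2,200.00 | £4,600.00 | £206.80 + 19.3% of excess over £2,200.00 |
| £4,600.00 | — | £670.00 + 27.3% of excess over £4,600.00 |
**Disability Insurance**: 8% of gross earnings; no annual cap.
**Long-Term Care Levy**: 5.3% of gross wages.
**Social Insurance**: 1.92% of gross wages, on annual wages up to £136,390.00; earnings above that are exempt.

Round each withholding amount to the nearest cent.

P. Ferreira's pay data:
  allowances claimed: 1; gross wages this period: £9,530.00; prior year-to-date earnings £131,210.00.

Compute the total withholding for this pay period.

Regional Income Tax: taxable = £9,530.00 − 1×£372.00 = £9,158.00
  £670.00 + 27.3% × (£9,158.00 − £4,600.00) = £670.00 + 27.3% × £4,558.00 = £1,914.33
Disability Insurance: 8% × £9,530.00 = £762.40
Long-Term Care Levy: 5.3% × £9,530.00 = £505.09
Social Insurance: cap £136,390.00 − YTD £131,210.00 = £5,180.00 subject; 1.92% × £5,180.00 = £99.46
Total: £1,914.33 + £762.40 + £505.09 + £99.46 = £3,281.28

£3,281.28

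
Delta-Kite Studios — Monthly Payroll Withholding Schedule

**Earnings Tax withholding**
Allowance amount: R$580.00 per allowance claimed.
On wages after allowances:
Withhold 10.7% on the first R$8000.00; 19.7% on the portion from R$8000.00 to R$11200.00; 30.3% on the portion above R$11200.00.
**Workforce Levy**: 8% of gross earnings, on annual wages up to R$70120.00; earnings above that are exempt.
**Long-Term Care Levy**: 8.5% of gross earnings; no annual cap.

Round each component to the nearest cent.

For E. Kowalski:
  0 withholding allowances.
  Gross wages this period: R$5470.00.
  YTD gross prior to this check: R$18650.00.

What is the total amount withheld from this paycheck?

Earnings Tax: taxable = R$5470.00
  10.7% × R$5470.00 = R$585.29
Workforce Levy: 8% × R$5470.00 = R$437.60
Long-Term Care Levy: 8.5% × R$5470.00 = R$464.95
Total: R$585.29 + R$437.60 + R$464.95 = R$1487.84

R$1487.84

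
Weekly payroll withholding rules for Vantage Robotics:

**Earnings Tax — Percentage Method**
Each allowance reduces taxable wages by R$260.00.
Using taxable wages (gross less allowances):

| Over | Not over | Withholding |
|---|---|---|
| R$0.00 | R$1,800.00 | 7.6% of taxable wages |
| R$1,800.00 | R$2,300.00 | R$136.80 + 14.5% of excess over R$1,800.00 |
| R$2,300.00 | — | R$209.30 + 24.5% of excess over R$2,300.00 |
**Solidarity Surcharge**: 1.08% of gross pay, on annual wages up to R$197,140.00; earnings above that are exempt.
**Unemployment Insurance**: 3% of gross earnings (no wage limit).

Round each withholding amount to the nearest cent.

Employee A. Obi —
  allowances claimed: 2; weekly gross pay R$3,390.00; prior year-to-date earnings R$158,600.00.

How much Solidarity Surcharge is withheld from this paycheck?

Solidarity Surcharge: 1.08% × R$3,390.00 = R$36.61

R$36.61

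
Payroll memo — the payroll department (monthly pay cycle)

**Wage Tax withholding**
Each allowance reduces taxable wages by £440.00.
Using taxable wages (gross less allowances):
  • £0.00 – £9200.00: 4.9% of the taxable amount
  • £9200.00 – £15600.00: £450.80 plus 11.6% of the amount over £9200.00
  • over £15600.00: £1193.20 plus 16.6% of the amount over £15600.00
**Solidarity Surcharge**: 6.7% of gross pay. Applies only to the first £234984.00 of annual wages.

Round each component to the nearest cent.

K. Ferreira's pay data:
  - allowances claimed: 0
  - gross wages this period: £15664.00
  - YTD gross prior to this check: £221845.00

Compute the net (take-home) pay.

£13579.87

Wage Tax: taxable = £15664.00
  £1193.20 + 16.6% × (£15664.00 − £15600.00) = £1193.20 + 16.6% × £64.00 = £1203.82
Solidarity Surcharge: cap £234984.00 − YTD £221845.00 = £13139.00 subject; 6.7% × £13139.00 = £880.31
Total withheld: £1203.82 + £880.31 = £2084.13
Net pay: £15664.00 − £2084.13 = £13579.87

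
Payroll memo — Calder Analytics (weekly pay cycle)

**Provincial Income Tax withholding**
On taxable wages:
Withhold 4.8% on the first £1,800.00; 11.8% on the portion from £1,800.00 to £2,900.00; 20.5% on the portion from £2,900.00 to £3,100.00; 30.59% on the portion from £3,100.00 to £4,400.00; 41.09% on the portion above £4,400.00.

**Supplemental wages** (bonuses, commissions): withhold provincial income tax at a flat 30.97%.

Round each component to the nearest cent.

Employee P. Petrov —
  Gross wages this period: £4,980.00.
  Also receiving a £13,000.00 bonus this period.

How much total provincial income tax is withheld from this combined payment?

Provincial Income Tax: taxable = £4,980.00
  £654.87 + 41.09% × (£4,980.00 − £4,400.00) = £654.87 + 41.09% × £580.00 = £893.19
Supplemental (30.97% flat on bonus): 30.97% × £13,000.00 = £4,026.10
Total provincial income tax: £893.19 + £4,026.10 = £4,919.29

£4,919.29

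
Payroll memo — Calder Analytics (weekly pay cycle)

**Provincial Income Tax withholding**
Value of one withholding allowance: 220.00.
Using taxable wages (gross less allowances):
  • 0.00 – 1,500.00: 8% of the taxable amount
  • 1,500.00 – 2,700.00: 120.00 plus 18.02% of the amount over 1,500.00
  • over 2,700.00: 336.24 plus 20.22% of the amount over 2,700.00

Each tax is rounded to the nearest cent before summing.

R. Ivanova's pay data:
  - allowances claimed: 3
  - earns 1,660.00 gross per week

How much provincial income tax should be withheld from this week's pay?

80.00

Provincial Income Tax: taxable = 1,660.00 − 3×220.00 = 1,000.00
  8% × 1,000.00 = 80.00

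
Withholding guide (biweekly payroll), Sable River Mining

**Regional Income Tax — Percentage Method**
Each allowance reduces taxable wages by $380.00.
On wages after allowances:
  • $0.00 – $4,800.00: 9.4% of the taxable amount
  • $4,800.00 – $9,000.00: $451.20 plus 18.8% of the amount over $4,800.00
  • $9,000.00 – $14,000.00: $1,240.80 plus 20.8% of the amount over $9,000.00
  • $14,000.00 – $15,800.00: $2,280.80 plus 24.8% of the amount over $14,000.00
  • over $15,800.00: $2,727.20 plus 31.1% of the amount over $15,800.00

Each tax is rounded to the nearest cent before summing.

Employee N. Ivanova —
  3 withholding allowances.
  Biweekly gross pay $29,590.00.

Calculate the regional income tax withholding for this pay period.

Regional Income Tax: taxable = $29,590.00 − 3×$380.00 = $28,450.00
  $2,727.20 + 31.1% × ($28,450.00 − $15,800.00) = $2,727.20 + 31.1% × $12,650.00 = $6,661.35

$6,661.35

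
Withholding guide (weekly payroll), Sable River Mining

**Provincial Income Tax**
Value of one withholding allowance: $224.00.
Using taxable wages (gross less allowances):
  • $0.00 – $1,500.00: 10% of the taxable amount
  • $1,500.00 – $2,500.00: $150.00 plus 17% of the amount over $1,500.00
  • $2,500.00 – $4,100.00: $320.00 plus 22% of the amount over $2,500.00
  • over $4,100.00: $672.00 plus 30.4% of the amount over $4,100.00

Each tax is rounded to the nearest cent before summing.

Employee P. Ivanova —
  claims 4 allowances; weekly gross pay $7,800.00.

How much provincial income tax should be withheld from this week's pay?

$1,524.42

Provincial Income Tax: taxable = $7,800.00 − 4×$224.00 = $6,904.00
  $672.00 + 30.4% × ($6,904.00 − $4,100.00) = $672.00 + 30.4% × $2,804.00 = $1,524.42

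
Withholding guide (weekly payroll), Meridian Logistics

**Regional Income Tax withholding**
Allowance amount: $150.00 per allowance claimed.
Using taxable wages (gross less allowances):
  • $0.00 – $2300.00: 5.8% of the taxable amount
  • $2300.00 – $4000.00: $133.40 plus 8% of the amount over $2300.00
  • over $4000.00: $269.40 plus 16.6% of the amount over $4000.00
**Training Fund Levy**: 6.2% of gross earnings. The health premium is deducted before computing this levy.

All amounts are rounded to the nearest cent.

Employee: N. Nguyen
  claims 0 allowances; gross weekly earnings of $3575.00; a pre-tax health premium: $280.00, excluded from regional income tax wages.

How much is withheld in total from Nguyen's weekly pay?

Regional Income Tax: taxable = $3575.00 − $280.00 = $3295.00
  $133.40 + 8% × ($3295.00 − $2300.00) = $133.40 + 8% × $995.00 = $213.00
Training Fund Levy: 6.2% × $3295.00 = $204.29
Total: $213.00 + $204.29 = $417.29

$417.29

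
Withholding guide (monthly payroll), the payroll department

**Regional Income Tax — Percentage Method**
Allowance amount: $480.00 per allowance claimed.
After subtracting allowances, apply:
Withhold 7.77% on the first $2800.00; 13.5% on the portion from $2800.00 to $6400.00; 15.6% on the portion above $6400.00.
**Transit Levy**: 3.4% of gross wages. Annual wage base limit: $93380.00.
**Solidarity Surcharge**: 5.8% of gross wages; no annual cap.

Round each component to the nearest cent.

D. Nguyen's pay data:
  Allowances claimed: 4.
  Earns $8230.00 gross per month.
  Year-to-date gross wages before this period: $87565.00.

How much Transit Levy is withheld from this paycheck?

$197.71

Transit Levy: cap $93380.00 − YTD $87565.00 = $5815.00 subject; 3.4% × $5815.00 = $197.71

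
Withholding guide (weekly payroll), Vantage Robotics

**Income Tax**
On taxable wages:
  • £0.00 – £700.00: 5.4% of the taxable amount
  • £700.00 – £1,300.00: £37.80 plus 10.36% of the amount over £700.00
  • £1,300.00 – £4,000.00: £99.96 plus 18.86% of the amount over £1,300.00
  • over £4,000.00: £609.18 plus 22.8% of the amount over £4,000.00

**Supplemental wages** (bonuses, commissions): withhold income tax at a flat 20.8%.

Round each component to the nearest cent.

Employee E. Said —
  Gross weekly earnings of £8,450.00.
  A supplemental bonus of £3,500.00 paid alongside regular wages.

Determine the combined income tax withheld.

Income Tax: taxable = £8,450.00
  £609.18 + 22.8% × (£8,450.00 − £4,000.00) = £609.18 + 22.8% × £4,450.00 = £1,623.78
Supplemental (20.8% flat on bonus): 20.8% × £3,500.00 = £728.00
Total income tax: £1,623.78 + £728.00 = £2,351.78

£2,351.78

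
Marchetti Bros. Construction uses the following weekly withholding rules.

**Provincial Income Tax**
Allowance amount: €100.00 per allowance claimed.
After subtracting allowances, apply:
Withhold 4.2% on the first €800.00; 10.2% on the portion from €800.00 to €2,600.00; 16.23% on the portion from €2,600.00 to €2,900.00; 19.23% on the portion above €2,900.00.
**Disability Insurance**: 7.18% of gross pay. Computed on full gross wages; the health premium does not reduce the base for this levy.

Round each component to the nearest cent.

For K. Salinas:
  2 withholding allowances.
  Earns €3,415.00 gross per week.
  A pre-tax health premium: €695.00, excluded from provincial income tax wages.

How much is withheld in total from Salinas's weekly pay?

Provincial Income Tax: taxable = €3,415.00 − €695.00 − 2×€100.00 = €2,520.00
  €33.60 + 10.2% × (€2,520.00 − €800.00) = €33.60 + 10.2% × €1,720.00 = €209.04
Disability Insurance: 7.18% × €3,415.00 = €245.20
Total: €209.04 + €245.20 = €454.24

€454.24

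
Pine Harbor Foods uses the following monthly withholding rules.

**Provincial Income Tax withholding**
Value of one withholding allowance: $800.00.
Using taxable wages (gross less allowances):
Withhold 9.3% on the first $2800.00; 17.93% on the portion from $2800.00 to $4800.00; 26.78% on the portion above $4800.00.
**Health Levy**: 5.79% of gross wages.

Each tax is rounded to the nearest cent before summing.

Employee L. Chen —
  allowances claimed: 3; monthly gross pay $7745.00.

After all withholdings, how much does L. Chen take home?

Provincial Income Tax: taxable = $7745.00 − 3×$800.00 = $5345.00
  $619.00 + 26.78% × ($5345.00 − $4800.00) = $619.00 + 26.78% × $545.00 = $764.95
Health Levy: 5.79% × $7745.00 = $448.44
Total withheld: $764.95 + $448.44 = $1213.39
Net pay: $7745.00 − $1213.39 = $6531.61

$6531.61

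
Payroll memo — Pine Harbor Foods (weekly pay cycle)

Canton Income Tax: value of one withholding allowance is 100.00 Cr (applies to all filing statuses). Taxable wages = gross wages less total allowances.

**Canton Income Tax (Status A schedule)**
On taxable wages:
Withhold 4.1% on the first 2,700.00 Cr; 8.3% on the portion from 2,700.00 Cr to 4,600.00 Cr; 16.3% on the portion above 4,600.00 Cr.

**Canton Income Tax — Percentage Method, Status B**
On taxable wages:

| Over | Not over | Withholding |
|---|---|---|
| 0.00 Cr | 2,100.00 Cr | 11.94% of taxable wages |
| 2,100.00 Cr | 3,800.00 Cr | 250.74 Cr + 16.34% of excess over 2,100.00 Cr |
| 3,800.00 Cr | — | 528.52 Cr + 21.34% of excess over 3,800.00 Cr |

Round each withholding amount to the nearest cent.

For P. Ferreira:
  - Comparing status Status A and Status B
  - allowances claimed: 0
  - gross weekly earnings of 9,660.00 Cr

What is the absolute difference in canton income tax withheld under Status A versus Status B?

685.86 Cr

Canton Income Tax (Status A): taxable = 9,660.00 Cr
  268.40 Cr + 16.3% × (9,660.00 Cr − 4,600.00 Cr) = 268.40 Cr + 16.3% × 5,060.00 Cr = 1,093.18 Cr
Canton Income Tax (Status B): taxable = 9,660.00 Cr
  528.52 Cr + 21.34% × (9,660.00 Cr − 3,800.00 Cr) = 528.52 Cr + 21.34% × 5,860.00 Cr = 1,779.04 Cr
Difference: |1,093.18 Cr − 1,779.04 Cr| = 685.86 Cr (higher under Status B)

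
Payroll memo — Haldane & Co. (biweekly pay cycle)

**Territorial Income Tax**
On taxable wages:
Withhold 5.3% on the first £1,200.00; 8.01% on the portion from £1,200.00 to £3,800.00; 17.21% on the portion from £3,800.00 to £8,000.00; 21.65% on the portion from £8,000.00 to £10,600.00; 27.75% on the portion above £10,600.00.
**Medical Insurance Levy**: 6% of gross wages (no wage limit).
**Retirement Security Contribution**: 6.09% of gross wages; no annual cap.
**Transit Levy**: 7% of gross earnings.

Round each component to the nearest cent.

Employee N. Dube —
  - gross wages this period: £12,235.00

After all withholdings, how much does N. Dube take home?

£7,888.05

Territorial Income Tax: taxable = £12,235.00
  £1,557.58 + 27.75% × (£12,235.00 − £10,600.00) = £1,557.58 + 27.75% × £1,635.00 = £2,011.29
Medical Insurance Levy: 6% × £12,235.00 = £734.10
Retirement Security Contribution: 6.09% × £12,235.00 = £745.11
Transit Levy: 7% × £12,235.00 = £856.45
Total withheld: £2,011.29 + £734.10 + £745.11 + £856.45 = £4,346.95
Net pay: £12,235.00 − £4,346.95 = £7,888.05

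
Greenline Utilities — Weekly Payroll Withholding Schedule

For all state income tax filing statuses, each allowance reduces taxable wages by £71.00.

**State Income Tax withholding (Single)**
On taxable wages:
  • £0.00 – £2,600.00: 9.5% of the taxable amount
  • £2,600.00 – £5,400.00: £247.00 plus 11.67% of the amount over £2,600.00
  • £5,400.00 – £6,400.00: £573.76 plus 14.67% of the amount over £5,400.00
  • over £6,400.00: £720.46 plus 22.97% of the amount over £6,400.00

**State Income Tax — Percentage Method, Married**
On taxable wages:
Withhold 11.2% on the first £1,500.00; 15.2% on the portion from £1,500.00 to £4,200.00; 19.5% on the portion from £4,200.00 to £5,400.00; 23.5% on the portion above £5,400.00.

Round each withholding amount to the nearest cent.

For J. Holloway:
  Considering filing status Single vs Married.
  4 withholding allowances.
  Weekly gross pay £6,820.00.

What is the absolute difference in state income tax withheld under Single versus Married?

£327.66

State Income Tax (Single): taxable = £6,820.00 − 4×£71.00 = £6,536.00
  £720.46 + 22.97% × (£6,536.00 − £6,400.00) = £720.46 + 22.97% × £136.00 = £751.70
State Income Tax (Married): taxable = £6,820.00 − 4×£71.00 = £6,536.00
  £812.40 + 23.5% × (£6,536.00 − £5,400.00) = £812.40 + 23.5% × £1,136.00 = £1,079.36
Difference: |£751.70 − £1,079.36| = £327.66 (higher under Married)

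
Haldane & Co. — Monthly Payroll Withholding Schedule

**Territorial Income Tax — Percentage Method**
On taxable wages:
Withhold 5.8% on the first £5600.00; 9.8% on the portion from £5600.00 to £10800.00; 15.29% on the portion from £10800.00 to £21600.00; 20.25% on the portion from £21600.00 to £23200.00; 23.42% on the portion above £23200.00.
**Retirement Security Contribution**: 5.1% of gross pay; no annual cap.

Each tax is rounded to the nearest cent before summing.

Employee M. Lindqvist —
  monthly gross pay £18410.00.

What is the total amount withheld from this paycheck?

£2936.88

Territorial Income Tax: taxable = £18410.00
  £834.40 + 15.29% × (£18410.00 − £10800.00) = £834.40 + 15.29% × £7610.00 = £1997.97
Retirement Security Contribution: 5.1% × £18410.00 = £938.91
Total: £1997.97 + £938.91 = £2936.88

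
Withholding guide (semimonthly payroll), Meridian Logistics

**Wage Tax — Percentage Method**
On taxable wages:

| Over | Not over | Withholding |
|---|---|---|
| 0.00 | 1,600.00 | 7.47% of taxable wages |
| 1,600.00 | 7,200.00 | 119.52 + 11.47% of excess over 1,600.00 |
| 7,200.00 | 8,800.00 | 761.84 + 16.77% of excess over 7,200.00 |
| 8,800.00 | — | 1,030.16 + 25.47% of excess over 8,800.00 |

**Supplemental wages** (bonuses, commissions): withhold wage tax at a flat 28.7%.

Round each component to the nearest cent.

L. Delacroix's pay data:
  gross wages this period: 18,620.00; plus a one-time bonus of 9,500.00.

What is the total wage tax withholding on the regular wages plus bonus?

Wage Tax: taxable = 18,620.00
  1,030.16 + 25.47% × (18,620.00 − 8,800.00) = 1,030.16 + 25.47% × 9,820.00 = 3,531.31
Supplemental (28.7% flat on bonus): 28.7% × 9,500.00 = 2,726.50
Total wage tax: 3,531.31 + 2,726.50 = 6,257.81

6,257.81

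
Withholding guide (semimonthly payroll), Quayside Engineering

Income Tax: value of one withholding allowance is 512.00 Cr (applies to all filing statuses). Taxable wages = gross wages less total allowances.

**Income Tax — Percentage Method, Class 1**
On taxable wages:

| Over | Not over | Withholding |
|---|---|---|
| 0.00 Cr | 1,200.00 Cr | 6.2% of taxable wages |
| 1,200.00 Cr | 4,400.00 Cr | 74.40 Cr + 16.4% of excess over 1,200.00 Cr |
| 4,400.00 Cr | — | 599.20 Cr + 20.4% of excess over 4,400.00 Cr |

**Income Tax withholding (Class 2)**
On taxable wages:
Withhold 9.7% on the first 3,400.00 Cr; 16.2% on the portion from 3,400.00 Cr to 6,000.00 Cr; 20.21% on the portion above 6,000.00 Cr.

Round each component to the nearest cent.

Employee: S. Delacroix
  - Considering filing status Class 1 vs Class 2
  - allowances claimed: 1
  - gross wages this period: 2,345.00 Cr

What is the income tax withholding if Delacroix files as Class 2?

177.80 Cr

Income Tax (Class 2): taxable = 2,345.00 Cr − 1×512.00 Cr = 1,833.00 Cr
  9.7% × 1,833.00 Cr = 177.80 Cr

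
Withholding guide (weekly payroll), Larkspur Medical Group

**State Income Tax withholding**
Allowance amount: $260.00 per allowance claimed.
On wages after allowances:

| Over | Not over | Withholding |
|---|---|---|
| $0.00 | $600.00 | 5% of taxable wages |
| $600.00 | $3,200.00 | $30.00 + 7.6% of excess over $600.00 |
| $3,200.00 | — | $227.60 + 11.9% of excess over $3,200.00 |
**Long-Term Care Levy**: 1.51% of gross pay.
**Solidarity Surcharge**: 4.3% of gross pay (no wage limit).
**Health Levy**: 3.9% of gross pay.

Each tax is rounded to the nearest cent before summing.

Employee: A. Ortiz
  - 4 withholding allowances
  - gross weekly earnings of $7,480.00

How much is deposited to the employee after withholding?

State Income Tax: taxable = $7,480.00 − 4×$260.00 = $6,440.00
  $227.60 + 11.9% × ($6,440.00 − $3,200.00) = $227.60 + 11.9% × $3,240.00 = $613.16
Long-Term Care Levy: 1.51% × $7,480.00 = $112.95
Solidarity Surcharge: 4.3% × $7,480.00 = $321.64
Health Levy: 3.9% × $7,480.00 = $291.72
Total withheld: $613.16 + $112.95 + $321.64 + $291.72 = $1,339.47
Net pay: $7,480.00 − $1,339.47 = $6,140.53

$6,140.53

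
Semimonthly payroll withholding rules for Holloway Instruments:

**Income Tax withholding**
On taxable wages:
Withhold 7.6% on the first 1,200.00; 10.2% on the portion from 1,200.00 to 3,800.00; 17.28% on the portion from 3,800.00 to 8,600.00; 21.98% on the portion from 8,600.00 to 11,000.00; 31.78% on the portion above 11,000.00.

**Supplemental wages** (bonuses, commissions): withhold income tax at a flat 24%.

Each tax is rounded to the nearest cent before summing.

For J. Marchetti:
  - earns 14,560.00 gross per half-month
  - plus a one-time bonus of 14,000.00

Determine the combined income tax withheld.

Income Tax: taxable = 14,560.00
  1,713.36 + 31.78% × (14,560.00 − 11,000.00) = 1,713.36 + 31.78% × 3,560.00 = 2,844.73
Supplemental (24% flat on bonus): 24% × 14,000.00 = 3,360.00
Total income tax: 2,844.73 + 3,360.00 = 6,204.73

6,204.73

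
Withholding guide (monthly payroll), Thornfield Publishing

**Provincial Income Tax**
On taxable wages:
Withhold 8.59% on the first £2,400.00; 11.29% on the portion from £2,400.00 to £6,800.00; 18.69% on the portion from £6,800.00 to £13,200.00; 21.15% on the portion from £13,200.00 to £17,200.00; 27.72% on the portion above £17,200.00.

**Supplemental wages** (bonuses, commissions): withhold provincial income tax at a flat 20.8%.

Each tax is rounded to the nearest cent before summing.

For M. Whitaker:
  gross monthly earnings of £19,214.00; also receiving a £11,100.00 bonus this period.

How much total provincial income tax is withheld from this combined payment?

£5,612.16

Provincial Income Tax: taxable = £19,214.00
  £2,745.08 + 27.72% × (£19,214.00 − £17,200.00) = £2,745.08 + 27.72% × £2,014.00 = £3,303.36
Supplemental (20.8% flat on bonus): 20.8% × £11,100.00 = £2,308.80
Total provincial income tax: £3,303.36 + £2,308.80 = £5,612.16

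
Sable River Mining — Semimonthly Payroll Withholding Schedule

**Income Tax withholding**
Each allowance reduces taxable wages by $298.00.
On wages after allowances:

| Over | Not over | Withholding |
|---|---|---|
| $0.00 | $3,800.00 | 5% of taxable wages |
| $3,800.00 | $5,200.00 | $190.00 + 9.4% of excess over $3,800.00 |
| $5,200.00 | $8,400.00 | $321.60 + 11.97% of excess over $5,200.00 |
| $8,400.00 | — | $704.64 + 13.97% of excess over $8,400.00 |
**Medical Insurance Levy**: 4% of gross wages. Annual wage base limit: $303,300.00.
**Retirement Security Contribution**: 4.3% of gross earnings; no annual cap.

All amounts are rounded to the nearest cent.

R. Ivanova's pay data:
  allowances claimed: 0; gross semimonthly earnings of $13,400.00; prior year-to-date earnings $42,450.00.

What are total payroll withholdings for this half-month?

$2,515.34

Income Tax: taxable = $13,400.00
  $704.64 + 13.97% × ($13,400.00 − $8,400.00) = $704.64 + 13.97% × $5,000.00 = $1,403.14
Medical Insurance Levy: 4% × $13,400.00 = $536.00
Retirement Security Contribution: 4.3% × $13,400.00 = $576.20
Total: $1,403.14 + $536.00 + $576.20 = $2,515.34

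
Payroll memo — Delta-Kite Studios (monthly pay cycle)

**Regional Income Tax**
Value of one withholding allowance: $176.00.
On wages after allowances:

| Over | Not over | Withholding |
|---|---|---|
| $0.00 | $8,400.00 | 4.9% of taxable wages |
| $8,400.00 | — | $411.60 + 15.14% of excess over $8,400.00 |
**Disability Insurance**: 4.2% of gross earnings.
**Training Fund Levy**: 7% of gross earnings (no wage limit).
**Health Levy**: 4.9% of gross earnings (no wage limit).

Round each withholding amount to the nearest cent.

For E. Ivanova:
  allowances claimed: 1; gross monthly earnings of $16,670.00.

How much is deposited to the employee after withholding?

Regional Income Tax: taxable = $16,670.00 − 1×$176.00 = $16,494.00
  $411.60 + 15.14% × ($16,494.00 − $8,400.00) = $411.60 + 15.14% × $8,094.00 = $1,637.03
Disability Insurance: 4.2% × $16,670.00 = $700.14
Training Fund Levy: 7% × $16,670.00 = $1,166.90
Health Levy: 4.9% × $16,670.00 = $816.83
Total withheld: $1,637.03 + $700.14 + $1,166.90 + $816.83 = $4,320.90
Net pay: $16,670.00 − $4,320.90 = $12,349.10

$12,349.10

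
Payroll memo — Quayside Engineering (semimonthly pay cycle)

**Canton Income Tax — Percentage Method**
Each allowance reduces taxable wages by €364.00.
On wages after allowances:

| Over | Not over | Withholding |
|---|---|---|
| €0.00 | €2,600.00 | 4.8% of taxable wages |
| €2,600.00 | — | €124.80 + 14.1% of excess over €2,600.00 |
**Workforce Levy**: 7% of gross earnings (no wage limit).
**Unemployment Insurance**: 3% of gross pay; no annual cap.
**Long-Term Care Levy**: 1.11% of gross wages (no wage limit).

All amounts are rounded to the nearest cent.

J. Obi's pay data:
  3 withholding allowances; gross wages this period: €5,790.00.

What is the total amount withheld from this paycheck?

Canton Income Tax: taxable = €5,790.00 − 3×€364.00 = €4,698.00
  €124.80 + 14.1% × (€4,698.00 − €2,600.00) = €124.80 + 14.1% × €2,098.00 = €420.62
Workforce Levy: 7% × €5,790.00 = €405.30
Unemployment Insurance: 3% × €5,790.00 = €173.70
Long-Term Care Levy: 1.11% × €5,790.00 = €64.27
Total: €420.62 + €405.30 + €173.70 + €64.27 = €1,063.89

€1,063.89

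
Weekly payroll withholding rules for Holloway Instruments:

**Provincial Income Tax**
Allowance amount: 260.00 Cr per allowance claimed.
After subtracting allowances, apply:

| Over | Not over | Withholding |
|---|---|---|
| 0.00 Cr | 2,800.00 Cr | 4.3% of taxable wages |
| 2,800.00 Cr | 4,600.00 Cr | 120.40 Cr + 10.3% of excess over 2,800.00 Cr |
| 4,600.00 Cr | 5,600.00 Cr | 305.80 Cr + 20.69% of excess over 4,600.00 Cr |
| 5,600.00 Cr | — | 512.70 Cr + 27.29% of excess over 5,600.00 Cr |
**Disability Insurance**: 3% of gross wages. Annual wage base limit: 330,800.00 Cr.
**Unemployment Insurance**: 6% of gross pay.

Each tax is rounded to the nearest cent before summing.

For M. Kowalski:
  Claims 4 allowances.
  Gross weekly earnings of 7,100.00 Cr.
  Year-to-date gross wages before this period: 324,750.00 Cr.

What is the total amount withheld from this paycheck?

1,245.73 Cr

Provincial Income Tax: taxable = 7,100.00 Cr − 4×260.00 Cr = 6,060.00 Cr
  512.70 Cr + 27.29% × (6,060.00 Cr − 5,600.00 Cr) = 512.70 Cr + 27.29% × 460.00 Cr = 638.23 Cr
Disability Insurance: cap 330,800.00 Cr − YTD 324,750.00 Cr = 6,050.00 Cr subject; 3% × 6,050.00 Cr = 181.50 Cr
Unemployment Insurance: 6% × 7,100.00 Cr = 426.00 Cr
Total: 638.23 Cr + 181.50 Cr + 426.00 Cr = 1,245.73 Cr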